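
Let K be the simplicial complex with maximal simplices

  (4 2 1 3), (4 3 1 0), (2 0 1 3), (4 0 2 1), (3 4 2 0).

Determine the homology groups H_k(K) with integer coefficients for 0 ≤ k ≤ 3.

H_0 ≅ Z,  H_1 = 0,  H_2 = 0,  H_3 ≅ Z.

We work with the vertex ordering 0 < 1 < 2 < 3 < 4. The simplices of K, each written with vertices in increasing order, are:

  0-simplices (5): [0], [1], [2], [3], [4]
  1-simplices (10): [0,1], [0,2], [0,3], [0,4], [1,2], [1,3], [1,4], [2,3], [2,4], [3,4]
  2-simplices (10): [0,1,2], [0,1,3], [0,1,4], [0,2,3], [0,2,4], [0,3,4], [1,2,3], [1,2,4], [1,3,4], [2,3,4]
  3-simplices (5): [0,1,2,3], [0,1,2,4], [0,1,3,4], [0,2,3,4], [1,2,3,4]

so the chain groups are C_0 ≅ Z^5, C_1 ≅ Z^10, C_2 ≅ Z^10, C_3 ≅ Z^5.

The boundary map ∂_1: C_1 → C_0 is given by ∂[p,q] = [q] − [p]. For instance
  ∂[1,4] = [4] − [1].
The resulting 5×10 matrix has rank 4, and its Smith normal form has invariant factors (1,1,1,1).

Boundary ∂_2: C_2 → C_1 maps a triangle to the signed sum of its edges. For instance
  ∂[0,2,4] = [2,4] − [0,4] + [0,2],
  ∂[0,1,2] = [1,2] − [0,2] + [0,1].
As a 10×10 matrix over Z this has rank 6, with invariant factors (1,1,1,1,1,1).

∂_3: C_3 → C_2 sends each 3-simplex σ to the alternating sum Σ_i (−1)^i (σ with its i-th vertex removed). For instance
  ∂[0,2,3,4] = [2,3,4] − [0,3,4] + [0,2,4] − [0,2,3],
  ∂[1,2,3,4] = [2,3,4] − [1,3,4] + [1,2,4] − [1,2,3].
This gives a 10×5 integer matrix of rank 4; reducing to Smith normal form yields diagonal entries (1,1,1,1).

Now H_k = ker ∂_k / im ∂_{k+1}, so:

  H_0: rank C_0 − rank ∂_1 = 5 − 4 = 1, and the invariant factors of ∂_1 are all 1, so H_0 = Z.
  H_1: rank ker ∂_1 − rank ∂_2 = (10 − 4) − 6 = 0, and the invariant factors of ∂_2 are all 1, so H_1 = 0.
  H_2: rank ker ∂_2 − rank ∂_3 = (10 − 6) − 4 = 0, and the invariant factors of ∂_3 are all 1, so H_2 = 0.
  H_3: rank ker ∂_3 − rank ∂_4 = (5 − 4) − 0 = 1, and there is no ∂_4, so H_3 = Z.

(K is a triangulation of the 3-sphere S^3.)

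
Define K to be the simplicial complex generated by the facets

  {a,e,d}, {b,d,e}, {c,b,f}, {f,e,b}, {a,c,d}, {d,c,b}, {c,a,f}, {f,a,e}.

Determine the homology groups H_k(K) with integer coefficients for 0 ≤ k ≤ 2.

H_0 = Z,  H_1 = 0,  H_2 = Z.

Order the vertices as a < b < c < d < e < f. Listing each simplex with vertices in this order, K has dimension 2 with simplices:

  0-simplices (6): a, b, c, d, e, f
  1-simplices (12): ac, ad, ae, af, bc, bd, be, bf, cd, cf, de, ef
  2-simplices (8): acd, acf, ade, aef, bcd, bcf, bde, bef

so the chain groups are C_0 ≅ Z^6, C_1 ≅ Z^12, C_2 ≅ Z^8.

Boundary ∂_1: C_1 → C_0 maps an edge to its endpoints' difference, ∂[p,q] = q − p.
As a 6×12 matrix over Z this has rank 5, with invariant factors (1,1,1,1,1).

∂_2: C_2 → C_1 acts by ∂[p,q,r] = [q,r] − [p,r] + [p,q]. For instance
  ∂acf = cf − af + ac,
  ∂bcf = cf − bf + bc.
The 12×8 boundary matrix has rank 7 and Smith normal form diag(1,1,1,1,1,1,1).

Reading off H_k = ker ∂_k / im ∂_{k+1}:

  H_0: rank C_0 − rank ∂_1 = 6 − 5 = 1, and the invariant factors of ∂_1 are all 1, so H_0 ≅ Z.
  H_1: rank ker ∂_1 − rank ∂_2 = (12 − 5) − 7 = 0, and the invariant factors of ∂_2 are all 1, so H_1 ≅ 0.
  H_2: rank ker ∂_2 − rank ∂_3 = (8 − 7) − 0 = 1, and there is no ∂_3, so H_2 ≅ Z.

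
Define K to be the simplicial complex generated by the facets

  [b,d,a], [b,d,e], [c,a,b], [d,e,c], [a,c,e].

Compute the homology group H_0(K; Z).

Fix the vertex order a < b < c < d < e and write every simplex with vertices in increasing order. Then dim K = 2 and the simplices of K are:

  0-simplices (5): a, b, c, d, e
  1-simplices (10): ab, ac, ad, ae, bc, bd, be, cd, ce, de
  2-simplices (5): abc, abd, ace, bde, cde

so the chain groups are C_0 ≅ Z^5, C_1 ≅ Z^10, C_2 ≅ Z^5.

Boundary ∂_1: C_1 → C_0 maps an edge to its endpoints' difference, ∂[p,q] = q − p.
The resulting 5×10 matrix has rank 4, and its Smith normal form has invariant factors (1,1,1,1).

Boundary ∂_2: C_2 → C_1 maps a triangle to the signed sum of its edges. For instance
  ∂abd = bd − ad + ab,
  ∂cde = de − ce + cd.
As a 10×5 matrix over Z this has rank 5, with invariant factors (1,1,1,1,1).

From H_k ≅ ker(∂_k) / im(∂_{k+1}) we obtain:

  H_0: rank C_0 − rank ∂_1 = 5 − 4 = 1, and the invariant factors of ∂_1 are all 1, so H_0 = Z.

(K is a triangulation of the Möbius band.)

H_0 = Z.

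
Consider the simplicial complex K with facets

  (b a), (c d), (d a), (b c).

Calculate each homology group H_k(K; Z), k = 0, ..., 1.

H_0 ≅ Z,  H_1 ≅ Z.

We work with the vertex ordering a < b < c < d. The simplices of K, each written with vertices in increasing order, are:

  0-simplices (4): a, b, c, d
  1-simplices (4): ab, ad, bc, cd

giving chain groups C_0 ≅ Z^4, C_1 ≅ Z^4.

The boundary map ∂_1: C_1 → C_0 maps an edge to its endpoints' difference, ∂[p,q] = q − p.
This gives a 4×4 integer matrix of rank 3; reducing to Smith normal form yields diagonal entries (1,1,1).

Reading off H_k = ker ∂_k / im ∂_{k+1}:

  H_0: rank C_0 − rank ∂_1 = 4 − 3 = 1, and the invariant factors of ∂_1 are all 1, so H_0 = Z.
  H_1: rank ker ∂_1 − rank ∂_2 = (4 − 3) − 0 = 1, and there is no ∂_2, so H_1 = Z.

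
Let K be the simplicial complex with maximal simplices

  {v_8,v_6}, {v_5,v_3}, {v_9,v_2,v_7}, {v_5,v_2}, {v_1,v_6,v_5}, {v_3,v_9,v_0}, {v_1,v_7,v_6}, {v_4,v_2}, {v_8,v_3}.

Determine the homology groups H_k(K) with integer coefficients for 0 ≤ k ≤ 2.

H_0 ≅ Z,  H_1 ≅ Z^3,  H_2 = 0.

K has 10 vertices, 16 edges, 4 triangles.
rank ∂_0 = 0, rank ∂_1 = 9 ⇒ b_0 = 10 − 0 − 9 = 1; all invariant factors of ∂_1 are 1 so no torsion. So H_0 = Z.
rank ∂_1 = 9, rank ∂_2 = 4 ⇒ b_1 = 16 − 9 − 4 = 3; all invariant factors of ∂_2 are 1 so no torsion. So H_1 = Z^3.
rank ∂_2 = 4, rank ∂_3 = 0 ⇒ b_2 = 4 − 4 − 0 = 0. So H_2 = 0.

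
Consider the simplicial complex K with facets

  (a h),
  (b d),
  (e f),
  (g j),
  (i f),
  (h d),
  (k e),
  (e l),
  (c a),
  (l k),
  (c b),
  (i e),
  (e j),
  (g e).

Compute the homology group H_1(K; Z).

H_1 ≅ Z^4.

Fix the vertex order a < b < c < d < e < f < g < h < i < j < k < l and write every simplex with vertices in increasing order. Then dim K = 1 and the simplices of K are:

  0-simplices (12): a, b, c, d, e, f, g, h, i, j, k, l
  1-simplices (14): ac, ah, bc, bd, dh, ef, eg, ei, ej, ek, el, fi, gj, kl

Hence C_0 ≅ Z^12, C_1 ≅ Z^14.

∂_1: C_1 → C_0 maps an edge to its endpoints' difference, ∂[p,q] = q − p. For instance
  ∂bd = d − b.
This gives a 12×14 integer matrix of rank 10; reducing to Smith normal form yields diagonal entries (1,1,1,1,1,1,1,1,1,1).

Now H_k = ker ∂_k / im ∂_{k+1}, so:

  H_1: rank ker ∂_1 − rank ∂_2 = (14 − 10) − 0 = 4, and there is no ∂_2, so H_1 = Z^4.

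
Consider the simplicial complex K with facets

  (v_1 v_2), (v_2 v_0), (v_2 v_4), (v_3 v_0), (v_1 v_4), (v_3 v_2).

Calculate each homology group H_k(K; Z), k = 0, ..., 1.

H_0 = Z,  H_1 = Z^2.

Fix the vertex order v_0 < v_1 < v_2 < v_3 < v_4 and write every simplex with vertices in increasing order. Then dim K = 1 and the simplices of K are:

  0-simplices (5): [v_0], [v_1], [v_2], [v_3], [v_4]
  1-simplices (6): [v_0,v_2], [v_0,v_3], [v_1,v_2], [v_1,v_4], [v_2,v_3], [v_2,v_4]

so the chain groups are C_0 ≅ Z^5, C_1 ≅ Z^6.

The boundary map ∂_1: C_1 → C_0 maps an edge to its endpoints' difference, ∂[p,q] = q − p. For instance
  ∂[v_0,v_3] = [v_3] − [v_0].
The 5×6 boundary matrix has rank 4 and Smith normal form diag(1,1,1,1).

Now H_k = ker ∂_k / im ∂_{k+1}, so:

  H_0: rank C_0 − rank ∂_1 = 5 − 4 = 1, and the invariant factors of ∂_1 are all 1, so H_0 = Z.
  H_1: rank ker ∂_1 − rank ∂_2 = (6 − 4) − 0 = 2, and there is no ∂_2, so H_1 = Z^2.

As a check, the Euler characteristic is 5 − 6 = -1, which agrees with 1 − 2 = -1.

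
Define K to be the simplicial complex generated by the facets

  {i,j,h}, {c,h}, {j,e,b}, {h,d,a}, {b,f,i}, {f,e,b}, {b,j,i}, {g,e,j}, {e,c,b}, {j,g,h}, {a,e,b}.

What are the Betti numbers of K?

K has 10 vertices, 21 edges, 10 triangles.
rank ∂_0 = 0, rank ∂_1 = 9 ⇒ b_0 = 10 − 0 − 9 = 1; all invariant factors of ∂_1 are 1 so no torsion. So H_0 ≅ Z.
rank ∂_1 = 9, rank ∂_2 = 10 ⇒ b_1 = 21 − 9 − 10 = 2; all invariant factors of ∂_2 are 1 so no torsion. So H_1 ≅ Z^2.
rank ∂_2 = 10, rank ∂_3 = 0 ⇒ b_2 = 10 − 10 − 0 = 0. So H_2 ≅ 0.

b_0 = 1, b_1 = 2, b_2 = 0.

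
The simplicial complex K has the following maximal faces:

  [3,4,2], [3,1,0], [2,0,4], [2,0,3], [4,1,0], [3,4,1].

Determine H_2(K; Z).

H_2 ≅ Z.

Take the total order 0 < 1 < 2 < 3 < 4 on the vertex set. Then K (dimension 2) consists of the simplices:

  0-simplices (5): [0], [1], [2], [3], [4]
  1-simplices (9): [0,1], [0,2], [0,3], [0,4], [1,3], [1,4], [2,3], [2,4], [3,4]
  2-simplices (6): [0,1,3], [0,1,4], [0,2,3], [0,2,4], [1,3,4], [2,3,4]

giving chain groups C_0 ≅ Z^5, C_1 ≅ Z^9, C_2 ≅ Z^6.

The boundary map ∂_1: C_1 → C_0 maps an edge to its endpoints' difference, ∂[p,q] = q − p. For instance
  ∂[1,3] = [3] − [1].
The resulting 5×9 matrix has rank 4, and its Smith normal form has invariant factors (1,1,1,1).

The boundary map ∂_2: C_2 → C_1 acts by ∂[p,q,r] = [q,r] − [p,r] + [p,q]. For instance
  ∂[0,2,3] = [2,3] − [0,3] + [0,2],
  ∂[0,2,4] = [2,4] − [0,4] + [0,2].
The 9×6 boundary matrix has rank 5 and Smith normal form diag(1,1,1,1,1).

Reading off H_k = ker ∂_k / im ∂_{k+1}:

  H_2: rank ker ∂_2 − rank ∂_3 = (6 − 5) − 0 = 1, and there is no ∂_3, so H_2 = Z.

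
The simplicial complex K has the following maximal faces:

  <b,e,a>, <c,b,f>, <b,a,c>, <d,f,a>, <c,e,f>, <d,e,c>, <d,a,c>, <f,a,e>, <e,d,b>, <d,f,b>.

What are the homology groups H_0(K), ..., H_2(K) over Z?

We work with the vertex ordering a < b < c < d < e < f. The simplices of K, each written with vertices in increasing order, are:

  0-simplices (6): a, b, c, d, e, f
  1-simplices (15): ab, ac, ad, ae, af, bc, bd, be, bf, cd, ce, cf, de, df, ef
  2-simplices (10): abc, abe, acd, adf, aef, bcf, bde, bdf, cde, cef

so the chain groups are C_0 ≅ Z^6, C_1 ≅ Z^15, C_2 ≅ Z^10.

The boundary map ∂_1: C_1 → C_0 sends each edge [p,q] (with p < q) to q − p.
As a 6×15 matrix over Z this has rank 5, with invariant factors (1,1,1,1,1).

The boundary map ∂_2: C_2 → C_1 acts by ∂[p,q,r] = [q,r] − [p,r] + [p,q]. For instance
  ∂bde = de − be + bd,
  ∂bdf = df − bf + bd.
The resulting 15×10 matrix has rank 10, and its Smith normal form has invariant factors (1,1,1,1,1,1,1,1,1,2).

Reading off H_k = ker ∂_k / im ∂_{k+1}:

  H_0: rank C_0 − rank ∂_1 = 6 − 5 = 1, and the invariant factors of ∂_1 are all 1, so H_0 ≅ Z.
  H_1: rank ker ∂_1 − rank ∂_2 = (15 − 5) − 10 = 0, and ∂_2 has invariant factor 2 > 1, so H_1 ≅ Z/2.
  H_2: rank ker ∂_2 − rank ∂_3 = (10 − 10) − 0 = 0, and there is no ∂_3, so H_2 ≅ 0.

As a check, the Euler characteristic is 6 − 15 + 10 = 1, which agrees with 1 − 0 + 0 = 1.

H_0 ≅ Z,  H_1 ≅ Z/2,  H_2 = 0.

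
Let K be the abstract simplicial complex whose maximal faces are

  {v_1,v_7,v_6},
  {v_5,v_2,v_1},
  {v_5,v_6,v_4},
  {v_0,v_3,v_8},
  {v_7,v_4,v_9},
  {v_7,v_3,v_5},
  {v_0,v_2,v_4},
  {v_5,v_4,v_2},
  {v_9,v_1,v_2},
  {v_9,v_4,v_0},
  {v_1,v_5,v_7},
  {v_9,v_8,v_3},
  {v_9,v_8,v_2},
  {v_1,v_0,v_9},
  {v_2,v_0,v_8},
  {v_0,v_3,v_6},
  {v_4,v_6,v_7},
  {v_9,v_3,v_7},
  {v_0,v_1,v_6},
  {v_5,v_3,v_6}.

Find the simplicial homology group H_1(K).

H_1 = Z ⊕ Z/2.

Fix the vertex order v_0 < v_1 < v_2 < v_3 < v_4 < v_5 < v_6 < v_7 < v_8 < v_9 and write every simplex with vertices in increasing order. Then dim K = 2 and the simplices of K are:

  0-simplices (10): [v_0], [v_1], [v_2], [v_3], [v_4], [v_5], [v_6], [v_7], [v_8], [v_9]
  1-simplices (30): (30 of them)
  2-simplices (20): (20 of them)

so the chain groups are C_0 ≅ Z^10, C_1 ≅ Z^30, C_2 ≅ Z^20.

Boundary ∂_1: C_1 → C_0 is given by ∂[p,q] = [q] − [p]. For instance
  ∂[v_8,v_9] = [v_9] − [v_8].
As a 10×30 matrix over Z this has rank 9, with invariant factors (1,1,1,1,1,1,1,1,1).

The boundary map ∂_2: C_2 → C_1 maps a triangle to the signed sum of its edges. For instance
  ∂[v_3,v_7,v_9] = [v_7,v_9] − [v_3,v_9] + [v_3,v_7],
  ∂[v_4,v_7,v_9] = [v_7,v_9] − [v_4,v_9] + [v_4,v_7].
The 30×20 boundary matrix has rank 20 and Smith normal form diag(1,1,1,1,1,1,1,1,1,1,1,1,1,1,1,1,1,1,1,2).

Computing H_k = (kernel of ∂_k) / (image of ∂_{k+1}):

  H_1: rank ker ∂_1 − rank ∂_2 = (30 − 9) − 20 = 1, and ∂_2 has invariant factor 2 > 1, so H_1 ≅ Z ⊕ Z/2.

(K is a triangulation of the Klein bottle.)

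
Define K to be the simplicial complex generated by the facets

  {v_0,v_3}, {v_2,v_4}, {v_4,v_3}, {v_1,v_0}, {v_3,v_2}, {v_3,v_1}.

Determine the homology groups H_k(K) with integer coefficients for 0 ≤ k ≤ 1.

Fix the vertex order v_0 < v_1 < v_2 < v_3 < v_4 and write every simplex with vertices in increasing order. Then dim K = 1 and the simplices of K are:

  0-simplices (5): [v_0], [v_1], [v_2], [v_3], [v_4]
  1-simplices (6): [v_0,v_1], [v_0,v_3], [v_1,v_3], [v_2,v_3], [v_2,v_4], [v_3,v_4]

giving chain groups C_0 ≅ Z^5, C_1 ≅ Z^6.

∂_1: C_1 → C_0 is given by ∂[p,q] = [q] − [p]. For instance
  ∂[v_2,v_4] = [v_4] − [v_2].
The resulting 5×6 matrix has rank 4, and its Smith normal form has invariant factors (1,1,1,1).

Now H_k = ker ∂_k / im ∂_{k+1}, so:

  H_0: rank C_0 − rank ∂_1 = 5 − 4 = 1, and the invariant factors of ∂_1 are all 1, so H_0 ≅ Z.
  H_1: rank ker ∂_1 − rank ∂_2 = (6 − 4) − 0 = 2, and there is no ∂_2, so H_1 ≅ Z^2.

As a check, the Euler characteristic is 5 − 6 = -1, which agrees with 1 − 2 = -1.

H_0 ≅ Z,  H_1 ≅ Z^2.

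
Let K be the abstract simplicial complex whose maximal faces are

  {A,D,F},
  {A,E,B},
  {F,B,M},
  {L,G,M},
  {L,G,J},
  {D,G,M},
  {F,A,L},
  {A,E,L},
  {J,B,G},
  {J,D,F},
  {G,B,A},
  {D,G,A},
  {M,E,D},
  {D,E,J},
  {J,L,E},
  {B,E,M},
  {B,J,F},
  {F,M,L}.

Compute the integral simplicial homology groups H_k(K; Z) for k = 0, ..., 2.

Fix the vertex order A < B < D < E < F < G < J < L < M and write every simplex with vertices in increasing order. Then dim K = 2 and the simplices of K are:

  0-simplices (9): A, B, D, E, F, G, J, L, M
  1-simplices (27): AB, AD, AE, AF, AG, AL, BE, BF, BG, BJ, BM, DE, DF, DG, DJ, DM, EJ, EL, EM, FJ, FL, FM, GJ, GL, GM, JL, LM
  2-simplices (18): ABE, ABG, ADF, ADG, AEL, AFL, BEM, BFJ, BFM, BGJ, DEJ, DEM, DFJ, DGM, EJL, FLM, GJL, GLM

Hence C_0 ≅ Z^9, C_1 ≅ Z^27, C_2 ≅ Z^18.

∂_1: C_1 → C_0 is given by ∂[p,q] = [q] − [p]. For instance
  ∂FL = L − F.
The 9×27 boundary matrix has rank 8 and Smith normal form diag(1,1,1,1,1,1,1,1).

∂_2: C_2 → C_1 acts by ∂[p,q,r] = [q,r] − [p,r] + [p,q]. For instance
  ∂BFJ = FJ − BJ + BF,
  ∂BGJ = GJ − BJ + BG.
The 27×18 boundary matrix has rank 17 and Smith normal form diag(1,1,1,1,1,1,1,1,1,1,1,1,1,1,1,1,1).

Reading off H_k = ker ∂_k / im ∂_{k+1}:

  H_0: rank C_0 − rank ∂_1 = 9 − 8 = 1, and the invariant factors of ∂_1 are all 1, so H_0 = Z.
  H_1: rank ker ∂_1 − rank ∂_2 = (27 − 8) − 17 = 2, and the invariant factors of ∂_2 are all 1, so H_1 = Z^2.
  H_2: rank ker ∂_2 − rank ∂_3 = (18 − 17) − 0 = 1, and there is no ∂_3, so H_2 = Z.

As a check, the Euler characteristic is 9 − 27 + 18 = 0, which agrees with 1 − 2 + 1 = 0.

H_0 = Z,  H_1 = Z^2,  H_2 = Z.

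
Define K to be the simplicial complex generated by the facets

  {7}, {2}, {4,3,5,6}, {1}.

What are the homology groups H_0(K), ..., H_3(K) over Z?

We work with the vertex ordering 1 < 2 < 3 < 4 < 5 < 6 < 7. The simplices of K, each written with vertices in increasing order, are:

  0-simplices (7): [1], [2], [3], [4], [5], [6], [7]
  1-simplices (6): [3,4], [3,5], [3,6], [4,5], [4,6], [5,6]
  2-simplices (4): [3,4,5], [3,4,6], [3,5,6], [4,5,6]
  3-simplices (1): [3,4,5,6]

giving chain groups C_0 ≅ Z^7, C_1 ≅ Z^6, C_2 ≅ Z^4, C_3 ≅ Z^1.

∂_1: C_1 → C_0 sends each edge [p,q] (with p < q) to q − p.
The 7×6 boundary matrix has rank 3 and Smith normal form diag(1,1,1).

Boundary ∂_2: C_2 → C_1 sends each 2-simplex [p,q,r] to [q,r] − [p,r] + [p,q]. For instance
  ∂[4,5,6] = [5,6] − [4,6] + [4,5],
  ∂[3,5,6] = [5,6] − [3,6] + [3,5].
The 6×4 boundary matrix has rank 3 and Smith normal form diag(1,1,1).

Boundary ∂_3: C_3 → C_2 sends each 3-simplex σ to the alternating sum Σ_i (−1)^i (σ with its i-th vertex removed). For instance
  ∂[3,4,5,6] = [4,5,6] − [3,5,6] + [3,4,6] − [3,4,5].
This gives a 4×1 integer matrix of rank 1; reducing to Smith normal form yields diagonal entries (1).

Now H_k = ker ∂_k / im ∂_{k+1}, so:

  H_0: rank C_0 − rank ∂_1 = 7 − 3 = 4, and the invariant factors of ∂_1 are all 1, so H_0 = Z^4.
  H_1: rank ker ∂_1 − rank ∂_2 = (6 − 3) − 3 = 0, and the invariant factors of ∂_2 are all 1, so H_1 = 0.
  H_2: rank ker ∂_2 − rank ∂_3 = (4 − 3) − 1 = 0, and the invariant factors of ∂_3 are all 1, so H_2 = 0.
  H_3: rank ker ∂_3 − rank ∂_4 = (1 − 1) − 0 = 0, and there is no ∂_4, so H_3 = 0.

H_0 ≅ Z^4,  H_1 = 0,  H_2 = 0,  H_3 = 0.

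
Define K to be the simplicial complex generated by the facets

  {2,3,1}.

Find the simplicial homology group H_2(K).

H_2 ≅ 0.

Fix the vertex order 1 < 2 < 3 and write every simplex with vertices in increasing order. Then dim K = 2 and the simplices of K are:

  0-simplices (3): [1], [2], [3]
  1-simplices (3): [1,2], [1,3], [2,3]
  2-simplices (1): [1,2,3]

Hence C_0 ≅ Z^3, C_1 ≅ Z^3, C_2 ≅ Z^1.

The boundary map ∂_1: C_1 → C_0 is given by ∂[p,q] = [q] − [p]. For instance
  ∂[2,3] = [3] − [2].
As a 3×3 matrix over Z this has rank 2, with invariant factors (1,1).

The boundary map ∂_2: C_2 → C_1 maps a triangle to the signed sum of its edges. For instance
  ∂[1,2,3] = [2,3] − [1,3] + [1,2].
The resulting 3×1 matrix has rank 1, and its Smith normal form has invariant factors (1).

From H_k ≅ ker(∂_k) / im(∂_{k+1}) we obtain:

  H_2: rank ker ∂_2 − rank ∂_3 = (1 − 1) − 0 = 0, and there is no ∂_3, so H_2 = 0.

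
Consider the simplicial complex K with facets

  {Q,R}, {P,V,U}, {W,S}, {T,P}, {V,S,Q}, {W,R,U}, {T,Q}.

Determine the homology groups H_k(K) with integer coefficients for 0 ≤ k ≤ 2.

H_0 ≅ Z,  H_1 ≅ Z^3,  H_2 = 0.

Fix the vertex order P < Q < R < S < T < U < V < W and write every simplex with vertices in increasing order. Then dim K = 2 and the simplices of K are:

  0-simplices (8): P, Q, R, S, T, U, V, W
  1-simplices (13): PT, PU, PV, QR, QS, QT, QV, RU, RW, SV, SW, UV, UW
  2-simplices (3): PUV, QSV, RUW

Hence C_0 ≅ Z^8, C_1 ≅ Z^13, C_2 ≅ Z^3.

∂_1: C_1 → C_0 maps an edge to its endpoints' difference, ∂[p,q] = q − p.
This gives a 8×13 integer matrix of rank 7; reducing to Smith normal form yields diagonal entries (1,1,1,1,1,1,1).

∂_2: C_2 → C_1 acts by ∂[p,q,r] = [q,r] − [p,r] + [p,q]. For instance
  ∂RUW = UW − RW + RU,
  ∂QSV = SV − QV + QS.
The resulting 13×3 matrix has rank 3, and its Smith normal form has invariant factors (1,1,1).

Computing H_k = (kernel of ∂_k) / (image of ∂_{k+1}):

  H_0: rank C_0 − rank ∂_1 = 8 − 7 = 1, and the invariant factors of ∂_1 are all 1, so H_0 = Z.
  H_1: rank ker ∂_1 − rank ∂_2 = (13 − 7) − 3 = 3, and the invariant factors of ∂_2 are all 1, so H_1 = Z^3.
  H_2: rank ker ∂_2 − rank ∂_3 = (3 − 3) − 0 = 0, and there is no ∂_3, so H_2 = 0.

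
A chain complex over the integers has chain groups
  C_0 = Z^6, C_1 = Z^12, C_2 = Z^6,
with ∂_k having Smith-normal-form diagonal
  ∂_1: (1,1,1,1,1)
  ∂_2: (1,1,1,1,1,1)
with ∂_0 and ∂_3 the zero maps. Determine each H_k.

H_0 = Z,  H_1 = Z,  H_2 = 0.

H_0: b_0 = 6 − 0 − 5 = 1; torsion from ∂_1 factors > 1: none. So H_0 = Z.
H_1: b_1 = 12 − 5 − 6 = 1; torsion from ∂_2 factors > 1: none. So H_1 = Z.
H_2: b_2 = 6 − 6 − 0 = 0; torsion from ∂_3 factors > 1: none. So H_2 = 0.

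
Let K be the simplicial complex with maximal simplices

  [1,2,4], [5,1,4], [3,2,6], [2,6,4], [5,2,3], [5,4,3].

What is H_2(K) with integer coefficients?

Fix the vertex order 1 < 2 < 3 < 4 < 5 < 6 and write every simplex with vertices in increasing order. Then dim K = 2 and the simplices of K are:

  0-simplices (6): [1], [2], [3], [4], [5], [6]
  1-simplices (12): [1,2], [1,4], [1,5], [2,3], [2,4], [2,5], [2,6], [3,4], [3,5], [3,6], [4,5], [4,6]
  2-simplices (6): [1,2,4], [1,4,5], [2,3,5], [2,3,6], [2,4,6], [3,4,5]

giving chain groups C_0 ≅ Z^6, C_1 ≅ Z^12, C_2 ≅ Z^6.

Boundary ∂_1: C_1 → C_0 sends each edge [p,q] (with p < q) to q − p.
The 6×12 boundary matrix has rank 5 and Smith normal form diag(1,1,1,1,1).

Boundary ∂_2: C_2 → C_1 acts by ∂[p,q,r] = [q,r] − [p,r] + [p,q]. For instance
  ∂[1,2,4] = [2,4] − [1,4] + [1,2],
  ∂[2,4,6] = [4,6] − [2,6] + [2,4].
This gives a 12×6 integer matrix of rank 6; reducing to Smith normal form yields diagonal entries (1,1,1,1,1,1).

Computing H_k = (kernel of ∂_k) / (image of ∂_{k+1}):

  H_2: rank ker ∂_2 − rank ∂_3 = (6 − 6) − 0 = 0, and there is no ∂_3, so H_2 = 0.

H_2 = 0.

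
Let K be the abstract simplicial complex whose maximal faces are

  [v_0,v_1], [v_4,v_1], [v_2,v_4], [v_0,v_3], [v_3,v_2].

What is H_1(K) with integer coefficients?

Fix the vertex order v_0 < v_1 < v_2 < v_3 < v_4 and write every simplex with vertices in increasing order. Then dim K = 1 and the simplices of K are:

  0-simplices (5): [v_0], [v_1], [v_2], [v_3], [v_4]
  1-simplices (5): [v_0,v_1], [v_0,v_3], [v_1,v_4], [v_2,v_3], [v_2,v_4]

giving chain groups C_0 ≅ Z^5, C_1 ≅ Z^5.

The boundary map ∂_1: C_1 → C_0 is given by ∂[p,q] = [q] − [p]. For instance
  ∂[v_1,v_4] = [v_4] − [v_1].
As a 5×5 matrix over Z this has rank 4, with invariant factors (1,1,1,1).

Computing H_k = (kernel of ∂_k) / (image of ∂_{k+1}):

  H_1: rank ker ∂_1 − rank ∂_2 = (5 − 4) − 0 = 1, and there is no ∂_2, so H_1 ≅ Z.

(K is a triangulation of the circle S^1.)

H_1 ≅ Z.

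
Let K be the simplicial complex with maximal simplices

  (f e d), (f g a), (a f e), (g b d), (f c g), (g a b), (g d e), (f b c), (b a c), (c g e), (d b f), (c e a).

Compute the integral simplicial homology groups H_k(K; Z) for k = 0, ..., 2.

H_0 = Z,  H_1 = Z/2Z,  H_2 = 0.

Take the total order a < b < c < d < e < f < g on the vertex set. Then K (dimension 2) consists of the simplices:

  0-simplices (7): a, b, c, d, e, f, g
  1-simplices (18): ab, ac, ae, af, ag, bc, bd, bf, bg, ce, cf, cg, de, df, dg, ef, eg, fg
  2-simplices (12): abc, abg, ace, aef, afg, bcf, bdf, bdg, ceg, cfg, def, deg

so the chain groups are C_0 ≅ Z^7, C_1 ≅ Z^18, C_2 ≅ Z^12.

Boundary ∂_1: C_1 → C_0 is given by ∂[p,q] = [q] − [p].
This gives a 7×18 integer matrix of rank 6; reducing to Smith normal form yields diagonal entries (1,1,1,1,1,1).

∂_2: C_2 → C_1 sends each 2-simplex [p,q,r] to [q,r] − [p,r] + [p,q]. For instance
  ∂ceg = eg − cg + ce,
  ∂ace = ce − ae + ac.
This gives a 18×12 integer matrix of rank 12; reducing to Smith normal form yields diagonal entries (1,1,1,1,1,1,1,1,1,1,1,2).

Now H_k = ker ∂_k / im ∂_{k+1}, so:

  H_0: rank C_0 − rank ∂_1 = 7 − 6 = 1, and the invariant factors of ∂_1 are all 1, so H_0 = Z.
  H_1: rank ker ∂_1 − rank ∂_2 = (18 − 6) − 12 = 0, and ∂_2 has invariant factor 2 > 1, so H_1 = Z/2Z.
  H_2: rank ker ∂_2 − rank ∂_3 = (12 − 12) − 0 = 0, and there is no ∂_3, so H_2 = 0.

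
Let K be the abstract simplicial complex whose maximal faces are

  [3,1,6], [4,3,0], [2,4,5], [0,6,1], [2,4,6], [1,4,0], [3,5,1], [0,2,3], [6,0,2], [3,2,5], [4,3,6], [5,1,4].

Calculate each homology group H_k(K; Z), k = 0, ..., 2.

Order the vertices as 0 < 1 < 2 < 3 < 4 < 5 < 6. Listing each simplex with vertices in this order, K has dimension 2 with simplices:

  0-simplices (7): [0], [1], [2], [3], [4], [5], [6]
  1-simplices (18): [0,1], [0,2], [0,3], [0,4], [0,6], [1,3], [1,4], [1,5], [1,6], [2,3], [2,4], [2,5], [2,6], [3,4], [3,5], [3,6], [4,5], [4,6]
  2-simplices (12): [0,1,4], [0,1,6], [0,2,3], [0,2,6], [0,3,4], [1,3,5], [1,3,6], [1,4,5], [2,3,5], [2,4,5], [2,4,6], [3,4,6]

Hence C_0 ≅ Z^7, C_1 ≅ Z^18, C_2 ≅ Z^12.

The boundary map ∂_1: C_1 → C_0 maps an edge to its endpoints' difference, ∂[p,q] = q − p. For instance
  ∂[4,5] = [5] − [4].
This gives a 7×18 integer matrix of rank 6; reducing to Smith normal form yields diagonal entries (1,1,1,1,1,1).

Boundary ∂_2: C_2 → C_1 acts by ∂[p,q,r] = [q,r] − [p,r] + [p,q]. For instance
  ∂[1,4,5] = [4,5] − [1,5] + [1,4],
  ∂[0,2,3] = [2,3] − [0,3] + [0,2].
As a 18×12 matrix over Z this has rank 12, with invariant factors (1,1,1,1,1,1,1,1,1,1,1,2).

Reading off H_k = ker ∂_k / im ∂_{k+1}:

  H_0: rank C_0 − rank ∂_1 = 7 − 6 = 1, and the invariant factors of ∂_1 are all 1, so H_0 = Z.
  H_1: rank ker ∂_1 − rank ∂_2 = (18 − 6) − 12 = 0, and ∂_2 has invariant factor 2 > 1, so H_1 = Z_2.
  H_2: rank ker ∂_2 − rank ∂_3 = (12 − 12) − 0 = 0, and there is no ∂_3, so H_2 = 0.

As a check, the Euler characteristic is 7 − 18 + 12 = 1, which agrees with 1 − 0 + 0 = 1.
(K is a triangulation of the real projective plane RP^2.)

H_0 = Z,  H_1 = Z_2,  H_2 = 0.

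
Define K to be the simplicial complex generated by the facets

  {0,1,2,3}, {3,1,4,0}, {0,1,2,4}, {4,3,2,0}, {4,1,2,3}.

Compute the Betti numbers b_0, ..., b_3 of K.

K has 5 vertices, 10 edges, 10 triangles, 5 3-simplices.
rank ∂_0 = 0, rank ∂_1 = 4 ⇒ b_0 = 5 − 0 − 4 = 1; all invariant factors of ∂_1 are 1 so no torsion. So H_0 = Z.
rank ∂_1 = 4, rank ∂_2 = 6 ⇒ b_1 = 10 − 4 − 6 = 0; all invariant factors of ∂_2 are 1 so no torsion. So H_1 = 0.
rank ∂_2 = 6, rank ∂_3 = 4 ⇒ b_2 = 10 − 6 − 4 = 0; all invariant factors of ∂_3 are 1 so no torsion. So H_2 = 0.
rank ∂_3 = 4, rank ∂_4 = 0 ⇒ b_3 = 5 − 4 − 0 = 1. So H_3 = Z.

b_0 = 1, b_1 = 0, b_2 = 0, b_3 = 1.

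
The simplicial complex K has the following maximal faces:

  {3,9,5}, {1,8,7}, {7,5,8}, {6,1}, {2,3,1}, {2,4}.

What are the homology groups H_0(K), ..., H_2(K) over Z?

We work with the vertex ordering 1 < 2 < 3 < 4 < 5 < 6 < 7 < 8 < 9. The simplices of K, each written with vertices in increasing order, are:

  0-simplices (9): [1], [2], [3], [4], [5], [6], [7], [8], [9]
  1-simplices (13): [1,2], [1,3], [1,6], [1,7], [1,8], [2,3], [2,4], [3,5], [3,9], [5,7], [5,8], [5,9], [7,8]
  2-simplices (4): [1,2,3], [1,7,8], [3,5,9], [5,7,8]

Hence C_0 ≅ Z^9, C_1 ≅ Z^13, C_2 ≅ Z^4.

∂_1: C_1 → C_0 maps an edge to its endpoints' difference, ∂[p,q] = q − p. For instance
  ∂[1,3] = [3] − [1].
As a 9×13 matrix over Z this has rank 8, with invariant factors (1,1,1,1,1,1,1,1).

The boundary map ∂_2: C_2 → C_1 maps a triangle to the signed sum of its edges. For instance
  ∂[1,7,8] = [7,8] − [1,8] + [1,7],
  ∂[3,5,9] = [5,9] − [3,9] + [3,5].
The 13×4 boundary matrix has rank 4 and Smith normal form diag(1,1,1,1).

From H_k ≅ ker(∂_k) / im(∂_{k+1}) we obtain:

  H_0: rank C_0 − rank ∂_1 = 9 − 8 = 1, and the invariant factors of ∂_1 are all 1, so H_0 = Z.
  H_1: rank ker ∂_1 − rank ∂_2 = (13 − 8) − 4 = 1, and the invariant factors of ∂_2 are all 1, so H_1 = Z.
  H_2: rank ker ∂_2 − rank ∂_3 = (4 − 4) − 0 = 0, and there is no ∂_3, so H_2 = 0.

H_0 ≅ Z,  H_1 ≅ Z,  H_2 = 0.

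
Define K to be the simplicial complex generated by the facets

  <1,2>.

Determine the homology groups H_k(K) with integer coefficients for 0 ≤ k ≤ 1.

H_0 ≅ Z,  H_1 = 0.

Fix the vertex order 1 < 2 and write every simplex with vertices in increasing order. Then dim K = 1 and the simplices of K are:

  0-simplices (2): [1], [2]
  1-simplices (1): [1,2]

so the chain groups are C_0 ≅ Z^2, C_1 ≅ Z^1.

The boundary map ∂_1: C_1 → C_0 is given by ∂[p,q] = [q] − [p]. For instance
  ∂[1,2] = [2] − [1].
This gives a 2×1 integer matrix of rank 1; reducing to Smith normal form yields diagonal entries (1).

Now H_k = ker ∂_k / im ∂_{k+1}, so:

  H_0: rank C_0 − rank ∂_1 = 2 − 1 = 1, and the invariant factors of ∂_1 are all 1, so H_0 = Z.
  H_1: rank ker ∂_1 − rank ∂_2 = (1 − 1) − 0 = 0, and there is no ∂_2, so H_1 = 0.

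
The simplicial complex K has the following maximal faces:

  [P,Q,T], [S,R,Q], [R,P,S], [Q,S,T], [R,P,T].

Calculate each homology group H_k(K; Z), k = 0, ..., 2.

H_0 ≅ Z,  H_1 ≅ Z,  H_2 = 0.

Order the vertices as P < Q < R < S < T. Listing each simplex with vertices in this order, K has dimension 2 with simplices:

  0-simplices (5): P, Q, R, S, T
  1-simplices (10): PQ, PR, PS, PT, QR, QS, QT, RS, RT, ST
  2-simplices (5): PQT, PRS, PRT, QRS, QST

giving chain groups C_0 ≅ Z^5, C_1 ≅ Z^10, C_2 ≅ Z^5.

∂_1: C_1 → C_0 sends each edge [p,q] (with p < q) to q − p. For instance
  ∂RT = T − R.
The resulting 5×10 matrix has rank 4, and its Smith normal form has invariant factors (1,1,1,1).

∂_2: C_2 → C_1 acts by ∂[p,q,r] = [q,r] − [p,r] + [p,q]. For instance
  ∂QRS = RS − QS + QR,
  ∂QST = ST − QT + QS.
As a 10×5 matrix over Z this has rank 5, with invariant factors (1,1,1,1,1).

Reading off H_k = ker ∂_k / im ∂_{k+1}:

  H_0: rank C_0 − rank ∂_1 = 5 − 4 = 1, and the invariant factors of ∂_1 are all 1, so H_0 ≅ Z.
  H_1: rank ker ∂_1 − rank ∂_2 = (10 − 4) − 5 = 1, and the invariant factors of ∂_2 are all 1, so H_1 ≅ Z.
  H_2: rank ker ∂_2 − rank ∂_3 = (5 − 5) − 0 = 0, and there is no ∂_3, so H_2 ≅ 0.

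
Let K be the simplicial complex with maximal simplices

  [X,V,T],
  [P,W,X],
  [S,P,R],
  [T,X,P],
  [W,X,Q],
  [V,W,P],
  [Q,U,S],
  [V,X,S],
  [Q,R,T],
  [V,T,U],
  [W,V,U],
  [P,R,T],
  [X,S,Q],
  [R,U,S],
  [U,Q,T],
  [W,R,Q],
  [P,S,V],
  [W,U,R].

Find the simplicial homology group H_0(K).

H_0 = Z.

Take the total order P < Q < R < S < T < U < V < W < X on the vertex set. Then K (dimension 2) consists of the simplices:

  0-simplices (9): P, Q, R, S, T, U, V, W, X
  1-simplices (27): PR, PS, PT, PV, PW, PX, QR, QS, QT, QU, QW, QX, RS, RT, RU, RW, SU, SV, SX, TU, TV, TX, UV, UW, VW, VX, WX
  2-simplices (18): PRS, PRT, PSV, PTX, PVW, PWX, QRT, QRW, QSU, QSX, QTU, QWX, RSU, RUW, SVX, TUV, TVX, UVW

Hence C_0 ≅ Z^9, C_1 ≅ Z^27, C_2 ≅ Z^18.

∂_1: C_1 → C_0 maps an edge to its endpoints' difference, ∂[p,q] = q − p. For instance
  ∂RU = U − R.
The resulting 9×27 matrix has rank 8, and its Smith normal form has invariant factors (1,1,1,1,1,1,1,1).

Boundary ∂_2: C_2 → C_1 sends each 2-simplex [p,q,r] to [q,r] − [p,r] + [p,q]. For instance
  ∂QSX = SX − QX + QS,
  ∂TVX = VX − TX + TV.
The 27×18 boundary matrix has rank 18 and Smith normal form diag(1,1,1,1,1,1,1,1,1,1,1,1,1,1,1,1,1,2).

Now H_k = ker ∂_k / im ∂_{k+1}, so:

  H_0: rank C_0 − rank ∂_1 = 9 − 8 = 1, and the invariant factors of ∂_1 are all 1, so H_0 ≅ Z.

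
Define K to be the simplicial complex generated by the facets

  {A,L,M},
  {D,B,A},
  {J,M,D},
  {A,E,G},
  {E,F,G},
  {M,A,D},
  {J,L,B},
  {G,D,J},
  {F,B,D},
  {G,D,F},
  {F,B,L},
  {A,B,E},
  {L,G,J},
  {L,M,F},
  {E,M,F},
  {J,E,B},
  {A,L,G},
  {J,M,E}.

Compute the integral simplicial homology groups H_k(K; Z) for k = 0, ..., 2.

We work with the vertex ordering A < B < D < E < F < G < J < L < M. The simplices of K, each written with vertices in increasing order, are:

  0-simplices (9): A, B, D, E, F, G, J, L, M
  1-simplices (27): AB, AD, AE, AG, AL, AM, BD, BE, BF, BJ, BL, DF, DG, DJ, DM, EF, EG, EJ, EM, FG, FL, FM, GJ, GL, JL, JM, LM
  2-simplices (18): ABD, ABE, ADM, AEG, AGL, ALM, BDF, BEJ, BFL, BJL, DFG, DGJ, DJM, EFG, EFM, EJM, FLM, GJL

giving chain groups C_0 ≅ Z^9, C_1 ≅ Z^27, C_2 ≅ Z^18.

Boundary ∂_1: C_1 → C_0 maps an edge to its endpoints' difference, ∂[p,q] = q − p. For instance
  ∂EJ = J − E.
This gives a 9×27 integer matrix of rank 8; reducing to Smith normal form yields diagonal entries (1,1,1,1,1,1,1,1).

Boundary ∂_2: C_2 → C_1 sends each 2-simplex [p,q,r] to [q,r] − [p,r] + [p,q]. For instance
  ∂BJL = JL − BL + BJ,
  ∂DGJ = GJ − DJ + DG.
As a 27×18 matrix over Z this has rank 17, with invariant factors (1,1,1,1,1,1,1,1,1,1,1,1,1,1,1,1,1).

Now H_k = ker ∂_k / im ∂_{k+1}, so:

  H_0: rank C_0 − rank ∂_1 = 9 − 8 = 1, and the invariant factors of ∂_1 are all 1, so H_0 ≅ Z.
  H_1: rank ker ∂_1 − rank ∂_2 = (27 − 8) − 17 = 2, and the invariant factors of ∂_2 are all 1, so H_1 ≅ Z^2.
  H_2: rank ker ∂_2 − rank ∂_3 = (18 − 17) − 0 = 1, and there is no ∂_3, so H_2 ≅ Z.

H_0 ≅ Z,  H_1 ≅ Z^2,  H_2 ≅ Z.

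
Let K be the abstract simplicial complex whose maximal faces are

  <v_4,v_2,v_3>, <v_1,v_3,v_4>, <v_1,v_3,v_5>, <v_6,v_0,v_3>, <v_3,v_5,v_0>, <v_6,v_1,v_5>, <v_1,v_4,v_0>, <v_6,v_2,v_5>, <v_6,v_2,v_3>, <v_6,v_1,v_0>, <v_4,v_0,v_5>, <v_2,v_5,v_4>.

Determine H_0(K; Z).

Take the total order v_0 < v_1 < v_2 < v_3 < v_4 < v_5 < v_6 on the vertex set. Then K (dimension 2) consists of the simplices:

  0-simplices (7): [v_0], [v_1], [v_2], [v_3], [v_4], [v_5], [v_6]
  1-simplices (18): (18 of them)
  2-simplices (12): (12 of them)

so the chain groups are C_0 ≅ Z^7, C_1 ≅ Z^18, C_2 ≅ Z^12.

Boundary ∂_1: C_1 → C_0 sends each edge [p,q] (with p < q) to q − p. For instance
  ∂[v_2,v_4] = [v_4] − [v_2].
The 7×18 boundary matrix has rank 6 and Smith normal form diag(1,1,1,1,1,1).

∂_2: C_2 → C_1 sends each 2-simplex [p,q,r] to [q,r] − [p,r] + [p,q]. For instance
  ∂[v_1,v_3,v_5] = [v_3,v_5] − [v_1,v_5] + [v_1,v_3],
  ∂[v_1,v_5,v_6] = [v_5,v_6] − [v_1,v_6] + [v_1,v_5].
This gives a 18×12 integer matrix of rank 12; reducing to Smith normal form yields diagonal entries (1,1,1,1,1,1,1,1,1,1,1,2).

Now H_k = ker ∂_k / im ∂_{k+1}, so:

  H_0: rank C_0 − rank ∂_1 = 7 − 6 = 1, and the invariant factors of ∂_1 are all 1, so H_0 = Z.

(K is a triangulation of the real projective plane RP^2.)

H_0 = Z.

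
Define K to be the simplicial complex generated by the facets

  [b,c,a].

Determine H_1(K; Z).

H_1 = 0.

Take the total order a < b < c on the vertex set. Then K (dimension 2) consists of the simplices:

  0-simplices (3): a, b, c
  1-simplices (3): ab, ac, bc
  2-simplices (1): abc

so the chain groups are C_0 ≅ Z^3, C_1 ≅ Z^3, C_2 ≅ Z^1.

Boundary ∂_1: C_1 → C_0 maps an edge to its endpoints' difference, ∂[p,q] = q − p. For instance
  ∂bc = c − b.
The resulting 3×3 matrix has rank 2, and its Smith normal form has invariant factors (1,1).

The boundary map ∂_2: C_2 → C_1 maps a triangle to the signed sum of its edges. For instance
  ∂abc = bc − ac + ab.
This gives a 3×1 integer matrix of rank 1; reducing to Smith normal form yields diagonal entries (1).

Now H_k = ker ∂_k / im ∂_{k+1}, so:

  H_1: rank ker ∂_1 − rank ∂_2 = (3 − 2) − 1 = 0, and the invariant factors of ∂_2 are all 1, so H_1 ≅ 0.

(K is a triangulation of the 2-simplex.)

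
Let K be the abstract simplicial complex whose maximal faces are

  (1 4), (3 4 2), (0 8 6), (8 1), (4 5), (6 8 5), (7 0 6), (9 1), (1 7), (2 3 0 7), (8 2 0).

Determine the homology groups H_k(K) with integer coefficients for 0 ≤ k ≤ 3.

H_0 = Z,  H_1 = Z^3,  H_2 = 0,  H_3 = 0.

Fix the vertex order 0 < 1 < 2 < 3 < 4 < 5 < 6 < 7 < 8 < 9 and write every simplex with vertices in increasing order. Then dim K = 3 and the simplices of K are:

  0-simplices (10): [0], [1], [2], [3], [4], [5], [6], [7], [8], [9]
  1-simplices (20): [0,2], [0,3], [0,6], [0,7], [0,8], [1,4], [1,7], [1,8], [1,9], [2,3], [2,4], [2,7], [2,8], [3,4], [3,7], [4,5], [5,6], [5,8], [6,7], [6,8]
  2-simplices (9): [0,2,3], [0,2,7], [0,2,8], [0,3,7], [0,6,7], [0,6,8], [2,3,4], [2,3,7], [5,6,8]
  3-simplices (1): [0,2,3,7]

giving chain groups C_0 ≅ Z^10, C_1 ≅ Z^20, C_2 ≅ Z^9, C_3 ≅ Z^1.

∂_1: C_1 → C_0 sends each edge [p,q] (with p < q) to q − p.
The 10×20 boundary matrix has rank 9 and Smith normal form diag(1,1,1,1,1,1,1,1,1).

Boundary ∂_2: C_2 → C_1 sends each 2-simplex [p,q,r] to [q,r] − [p,r] + [p,q]. For instance
  ∂[2,3,4] = [3,4] − [2,4] + [2,3],
  ∂[0,6,8] = [6,8] − [0,8] + [0,6].
The resulting 20×9 matrix has rank 8, and its Smith normal form has invariant factors (1,1,1,1,1,1,1,1).

Boundary ∂_3: C_3 → C_2 sends each 3-simplex σ to the alternating sum Σ_i (−1)^i (σ with its i-th vertex removed). For instance
  ∂[0,2,3,7] = [2,3,7] − [0,3,7] + [0,2,7] − [0,2,3].
This gives a 9×1 integer matrix of rank 1; reducing to Smith normal form yields diagonal entries (1).

Computing H_k = (kernel of ∂_k) / (image of ∂_{k+1}):

  H_0: rank C_0 − rank ∂_1 = 10 − 9 = 1, and the invariant factors of ∂_1 are all 1, so H_0 = Z.
  H_1: rank ker ∂_1 − rank ∂_2 = (20 − 9) − 8 = 3, and the invariant factors of ∂_2 are all 1, so H_1 = Z^3.
  H_2: rank ker ∂_2 − rank ∂_3 = (9 − 8) − 1 = 0, and the invariant factors of ∂_3 are all 1, so H_2 = 0.
  H_3: rank ker ∂_3 − rank ∂_4 = (1 − 1) − 0 = 0, and there is no ∂_4, so H_3 = 0.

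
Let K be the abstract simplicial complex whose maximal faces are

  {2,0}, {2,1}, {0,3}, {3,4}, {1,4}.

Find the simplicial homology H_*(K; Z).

Order the vertices as 0 < 1 < 2 < 3 < 4. Listing each simplex with vertices in this order, K has dimension 1 with simplices:

  0-simplices (5): [0], [1], [2], [3], [4]
  1-simplices (5): [0,2], [0,3], [1,2], [1,4], [3,4]

giving chain groups C_0 ≅ Z^5, C_1 ≅ Z^5.

∂_1: C_1 → C_0 maps an edge to its endpoints' difference, ∂[p,q] = q − p. For instance
  ∂[3,4] = [4] − [3].
The 5×5 boundary matrix has rank 4 and Smith normal form diag(1,1,1,1).

From H_k ≅ ker(∂_k) / im(∂_{k+1}) we obtain:

  H_0: rank C_0 − rank ∂_1 = 5 − 4 = 1, and the invariant factors of ∂_1 are all 1, so H_0 = Z.
  H_1: rank ker ∂_1 − rank ∂_2 = (5 − 4) − 0 = 1, and there is no ∂_2, so H_1 = Z.

As a check, the Euler characteristic is 5 − 5 = 0, which agrees with 1 − 1 = 0.

H_0 ≅ Z,  H_1 ≅ Z.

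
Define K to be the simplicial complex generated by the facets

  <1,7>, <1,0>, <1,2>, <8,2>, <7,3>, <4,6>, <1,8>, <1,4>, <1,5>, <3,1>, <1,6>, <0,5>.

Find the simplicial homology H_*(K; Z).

H_0 ≅ Z,  H_1 ≅ Z^4.

We work with the vertex ordering 0 < 1 < 2 < 3 < 4 < 5 < 6 < 7 < 8. The simplices of K, each written with vertices in increasing order, are:

  0-simplices (9): [0], [1], [2], [3], [4], [5], [6], [7], [8]
  1-simplices (12): [0,1], [0,5], [1,2], [1,3], [1,4], [1,5], [1,6], [1,7], [1,8], [2,8], [3,7], [4,6]

so the chain groups are C_0 ≅ Z^9, C_1 ≅ Z^12.

Boundary ∂_1: C_1 → C_0 sends each edge [p,q] (with p < q) to q − p.
As a 9×12 matrix over Z this has rank 8, with invariant factors (1,1,1,1,1,1,1,1).

Computing H_k = (kernel of ∂_k) / (image of ∂_{k+1}):

  H_0: rank C_0 − rank ∂_1 = 9 − 8 = 1, and the invariant factors of ∂_1 are all 1, so H_0 ≅ Z.
  H_1: rank ker ∂_1 − rank ∂_2 = (12 − 8) − 0 = 4, and there is no ∂_2, so H_1 ≅ Z^4.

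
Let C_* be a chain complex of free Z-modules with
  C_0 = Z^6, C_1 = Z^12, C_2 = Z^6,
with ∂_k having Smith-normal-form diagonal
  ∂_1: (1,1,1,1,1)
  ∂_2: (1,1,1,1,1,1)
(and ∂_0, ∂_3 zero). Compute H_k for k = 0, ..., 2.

H_0: b_0 = 6 − 0 − 5 = 1; torsion from ∂_1 factors > 1: none. So H_0 ≅ Z.
H_1: b_1 = 12 − 5 − 6 = 1; torsion from ∂_2 factors > 1: none. So H_1 ≅ Z.
H_2: b_2 = 6 − 6 − 0 = 0; torsion from ∂_3 factors > 1: none. So H_2 ≅ 0.

H_0 ≅ Z,  H_1 ≅ Z,  H_2 = 0.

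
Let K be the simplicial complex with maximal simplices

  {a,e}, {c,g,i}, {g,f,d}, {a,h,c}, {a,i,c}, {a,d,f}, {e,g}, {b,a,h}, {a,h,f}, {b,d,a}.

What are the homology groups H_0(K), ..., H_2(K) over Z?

K has 9 vertices, 18 edges, 8 triangles.
rank ∂_0 = 0, rank ∂_1 = 8 ⇒ b_0 = 9 − 0 − 8 = 1; all invariant factors of ∂_1 are 1 so no torsion. So H_0 = Z.
rank ∂_1 = 8, rank ∂_2 = 8 ⇒ b_1 = 18 − 8 − 8 = 2; all invariant factors of ∂_2 are 1 so no torsion. So H_1 = Z^2.
rank ∂_2 = 8, rank ∂_3 = 0 ⇒ b_2 = 8 − 8 − 0 = 0. So H_2 = 0.

H_0 ≅ Z,  H_1 ≅ Z^2,  H_2 = 0.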